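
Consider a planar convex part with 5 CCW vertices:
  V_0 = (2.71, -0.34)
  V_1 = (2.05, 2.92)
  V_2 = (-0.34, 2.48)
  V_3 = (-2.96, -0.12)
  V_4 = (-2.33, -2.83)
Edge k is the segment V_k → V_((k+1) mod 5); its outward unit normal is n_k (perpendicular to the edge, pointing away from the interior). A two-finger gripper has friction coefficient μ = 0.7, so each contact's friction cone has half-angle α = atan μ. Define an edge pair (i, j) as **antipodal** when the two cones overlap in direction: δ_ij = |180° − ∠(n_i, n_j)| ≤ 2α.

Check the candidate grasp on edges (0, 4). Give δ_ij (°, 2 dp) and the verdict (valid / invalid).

δ = 104.85°, invalid

α = atan 0.7 = 34.99°;  2α = 69.98°
edge 0: e_0 = (-0.66, +3.26);  n_0 = (+0.9801, +0.1984)
edge 4: e_4 = (+5.04, +2.49);  n_4 = (+0.4429, -0.8966)
∠(n_0, n_4) = 75.15°
δ = |180° − 75.15°| = 104.85°
104.85° > 2α = 69.98°  →  invalid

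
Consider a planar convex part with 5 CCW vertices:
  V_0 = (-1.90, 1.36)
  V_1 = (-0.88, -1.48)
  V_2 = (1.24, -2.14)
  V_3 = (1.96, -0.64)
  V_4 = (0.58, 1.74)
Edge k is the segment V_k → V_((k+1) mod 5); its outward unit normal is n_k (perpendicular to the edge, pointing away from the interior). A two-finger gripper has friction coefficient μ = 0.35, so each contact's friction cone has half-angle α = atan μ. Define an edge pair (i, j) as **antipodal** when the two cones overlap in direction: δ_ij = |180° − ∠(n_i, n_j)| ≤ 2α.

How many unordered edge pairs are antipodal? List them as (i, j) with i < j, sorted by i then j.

α = atan 0.35 = 19.29°;  2α = 38.58°
n_0 = (-0.9411, -0.3380)
n_1 = (-0.2972, -0.9548)
n_2 = (+0.9015, -0.4327)
n_3 = (+0.8651, +0.5016)
n_4 = (-0.1515, +0.9885)
  (0,1): δ = 127.05°  ·
  (0,2): δ = 45.40°  ·
  (0,3): δ = 10.35°  ✓
  (0,4): δ = 78.96°  ·
  (1,2): δ = 98.35°  ·
  (1,3): δ = 42.60°  ·
  (1,4): δ = 26.00°  ✓
  (2,3): δ = 124.25°  ·
  (2,4): δ = 55.65°  ·
  (3,4): δ = 111.40°  ·
antipodal pairs: 2

count = 2; pairs: (0,3), (1,4)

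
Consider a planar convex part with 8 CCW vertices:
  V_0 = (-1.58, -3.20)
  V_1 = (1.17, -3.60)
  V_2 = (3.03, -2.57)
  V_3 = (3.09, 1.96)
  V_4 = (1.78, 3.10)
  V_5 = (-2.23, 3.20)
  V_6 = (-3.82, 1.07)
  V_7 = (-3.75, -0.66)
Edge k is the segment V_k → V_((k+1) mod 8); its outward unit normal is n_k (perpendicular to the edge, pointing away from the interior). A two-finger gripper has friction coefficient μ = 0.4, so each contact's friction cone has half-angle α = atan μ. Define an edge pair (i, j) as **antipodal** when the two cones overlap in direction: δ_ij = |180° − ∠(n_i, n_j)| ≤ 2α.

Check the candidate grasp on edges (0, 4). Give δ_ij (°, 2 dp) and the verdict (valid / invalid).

δ = 6.85°, valid

α = atan 0.4 = 21.80°;  2α = 43.60°
edge 0: e_0 = (+2.75, -0.40);  n_0 = (-0.1439, -0.9896)
edge 4: e_4 = (-4.01, +0.10);  n_4 = (+0.0249, +0.9997)
∠(n_0, n_4) = 173.15°
δ = |180° − 173.15°| = 6.85°
6.85° ≤ 2α = 43.60°  →  valid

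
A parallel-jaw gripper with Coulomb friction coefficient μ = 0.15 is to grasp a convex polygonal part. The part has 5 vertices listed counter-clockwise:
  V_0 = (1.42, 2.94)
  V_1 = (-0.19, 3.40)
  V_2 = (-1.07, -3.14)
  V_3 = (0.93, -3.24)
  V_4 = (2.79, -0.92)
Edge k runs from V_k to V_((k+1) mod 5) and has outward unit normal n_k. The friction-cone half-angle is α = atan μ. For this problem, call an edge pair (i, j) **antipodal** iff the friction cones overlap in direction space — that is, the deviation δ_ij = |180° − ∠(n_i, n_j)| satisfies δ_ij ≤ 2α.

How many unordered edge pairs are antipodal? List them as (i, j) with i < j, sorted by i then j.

α = atan 0.15 = 8.53°;  2α = 17.06°
n_0 = (+0.2747, +0.9615)
n_1 = (-0.9911, +0.1334)
n_2 = (-0.0499, -0.9988)
n_3 = (+0.7802, -0.6255)
n_4 = (+0.9424, +0.3345)
  (0,1): δ = 81.72°  ·
  (0,2): δ = 13.08°  ✓
  (0,3): δ = 67.23°  ·
  (0,4): δ = 125.49°  ·
  (1,2): δ = 85.20°  ·
  (1,3): δ = 31.06°  ·
  (1,4): δ = 27.20°  ·
  (2,3): δ = 125.86°  ·
  (2,4): δ = 67.60°  ·
  (3,4): δ = 121.74°  ·
antipodal pairs: 1

count = 1; pairs: (0,2)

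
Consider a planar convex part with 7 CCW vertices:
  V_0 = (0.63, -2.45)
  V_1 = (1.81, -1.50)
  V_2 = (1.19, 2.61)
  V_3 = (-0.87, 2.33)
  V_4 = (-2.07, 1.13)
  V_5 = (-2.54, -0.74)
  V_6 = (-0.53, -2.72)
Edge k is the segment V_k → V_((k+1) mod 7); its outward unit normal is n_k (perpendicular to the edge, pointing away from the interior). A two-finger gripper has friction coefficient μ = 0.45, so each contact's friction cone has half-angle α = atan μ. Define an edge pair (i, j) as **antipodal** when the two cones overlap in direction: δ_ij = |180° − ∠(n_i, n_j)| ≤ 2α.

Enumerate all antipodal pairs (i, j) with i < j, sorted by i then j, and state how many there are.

count = 7; pairs: (0,2), (0,3), (0,4), (1,4), (1,5), (2,6), (3,6)

α = atan 0.45 = 24.23°;  2α = 48.46°
n_0 = (+0.6271, -0.7789)
n_1 = (+0.9888, +0.1492)
n_2 = (-0.1347, +0.9909)
n_3 = (-0.7071, +0.7071)
n_4 = (-0.9698, +0.2438)
n_5 = (-0.7018, -0.7124)
n_6 = (+0.2267, -0.9740)
  (0,1): δ = 120.26°  ·
  (0,2): δ = 31.10°  ✓
  (0,3): δ = 6.16°  ✓
  (0,4): δ = 37.05°  ✓
  (0,5): δ = 96.59°  ·
  (0,6): δ = 154.27°  ·
  (1,2): δ = 90.84°  ·
  (1,3): δ = 53.58°  ·
  (1,4): δ = 22.69°  ✓
  (1,5): δ = 36.85°  ✓
  (1,6): δ = 94.52°  ·
  (2,3): δ = 142.74°  ·
  (2,4): δ = 111.85°  ·
  (2,5): δ = 52.31°  ·
  (2,6): δ = 5.36°  ✓
  (3,4): δ = 149.11°  ·
  (3,5): δ = 89.57°  ·
  (3,6): δ = 31.90°  ✓
  (4,5): δ = 120.46°  ·
  (4,6): δ = 62.79°  ·
  (5,6): δ = 122.33°  ·
antipodal pairs: 7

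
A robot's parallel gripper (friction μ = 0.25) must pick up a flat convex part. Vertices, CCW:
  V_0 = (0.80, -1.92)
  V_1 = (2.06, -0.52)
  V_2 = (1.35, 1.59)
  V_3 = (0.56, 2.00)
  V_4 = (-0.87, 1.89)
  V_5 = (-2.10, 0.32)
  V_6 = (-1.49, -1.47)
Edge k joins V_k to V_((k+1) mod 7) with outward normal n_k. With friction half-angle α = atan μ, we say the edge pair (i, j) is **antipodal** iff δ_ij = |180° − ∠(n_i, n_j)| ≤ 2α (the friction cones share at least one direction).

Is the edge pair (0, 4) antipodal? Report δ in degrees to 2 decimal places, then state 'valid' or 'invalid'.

α = atan 0.25 = 14.04°;  2α = 28.07°
edge 0: e_0 = (+1.26, +1.40);  n_0 = (+0.7433, -0.6690)
edge 4: e_4 = (-1.23, -1.57);  n_4 = (-0.7872, +0.6167)
∠(n_0, n_4) = 176.09°
δ = |180° − 176.09°| = 3.91°
3.91° ≤ 2α = 28.07°  →  valid

δ = 3.91°, valid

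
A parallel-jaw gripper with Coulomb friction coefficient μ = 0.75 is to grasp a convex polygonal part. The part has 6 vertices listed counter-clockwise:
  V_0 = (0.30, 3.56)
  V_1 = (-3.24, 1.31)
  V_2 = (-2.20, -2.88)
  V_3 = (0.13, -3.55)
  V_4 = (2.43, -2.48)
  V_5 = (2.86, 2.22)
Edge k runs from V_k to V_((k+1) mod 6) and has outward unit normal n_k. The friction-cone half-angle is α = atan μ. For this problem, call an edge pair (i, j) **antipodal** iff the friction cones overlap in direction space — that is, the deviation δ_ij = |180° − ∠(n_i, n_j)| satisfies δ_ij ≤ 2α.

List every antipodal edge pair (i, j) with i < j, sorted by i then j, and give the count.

count = 7; pairs: (0,2), (0,3), (0,4), (1,4), (1,5), (2,5), (3,5)

α = atan 0.75 = 36.87°;  2α = 73.74°
n_0 = (-0.5364, +0.8440)
n_1 = (-0.9705, -0.2409)
n_2 = (-0.2764, -0.9611)
n_3 = (+0.4218, -0.9067)
n_4 = (+0.9958, -0.0911)
n_5 = (+0.4637, +0.8860)
  (0,1): δ = 108.50°  ·
  (0,2): δ = 48.48°  ✓
  (0,3): δ = 7.49°  ✓
  (0,4): δ = 52.33°  ✓
  (0,5): δ = 119.93°  ·
  (1,2): δ = 119.98°  ·
  (1,3): δ = 78.99°  ·
  (1,4): δ = 19.17°  ✓
  (1,5): δ = 48.43°  ✓
  (2,3): δ = 139.01°  ·
  (2,4): δ = 79.18°  ·
  (2,5): δ = 11.59°  ✓
  (3,4): δ = 120.18°  ·
  (3,5): δ = 52.58°  ✓
  (4,5): δ = 112.40°  ·
antipodal pairs: 7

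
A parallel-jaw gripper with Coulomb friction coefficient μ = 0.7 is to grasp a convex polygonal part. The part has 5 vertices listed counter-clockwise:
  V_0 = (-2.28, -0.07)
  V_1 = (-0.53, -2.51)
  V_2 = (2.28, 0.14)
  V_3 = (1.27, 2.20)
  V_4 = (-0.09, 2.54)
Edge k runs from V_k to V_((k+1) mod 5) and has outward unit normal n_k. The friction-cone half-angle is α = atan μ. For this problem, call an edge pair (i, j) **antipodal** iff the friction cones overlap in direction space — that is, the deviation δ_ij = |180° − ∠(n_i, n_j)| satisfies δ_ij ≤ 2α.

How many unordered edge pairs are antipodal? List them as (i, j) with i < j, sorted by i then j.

α = atan 0.7 = 34.99°;  2α = 69.98°
n_0 = (-0.8126, -0.5828)
n_1 = (+0.6861, -0.7275)
n_2 = (+0.8979, +0.4402)
n_3 = (+0.2425, +0.9701)
n_4 = (-0.7661, +0.6428)
  (0,1): δ = 82.33°  ·
  (0,2): δ = 9.53°  ✓
  (0,3): δ = 40.32°  ✓
  (0,4): δ = 104.35°  ·
  (1,2): δ = 107.20°  ·
  (1,3): δ = 57.36°  ✓
  (1,4): δ = 6.68°  ✓
  (2,3): δ = 130.15°  ·
  (2,4): δ = 66.12°  ✓
  (3,4): δ = 115.96°  ·
antipodal pairs: 5

count = 5; pairs: (0,2), (0,3), (1,3), (1,4), (2,4)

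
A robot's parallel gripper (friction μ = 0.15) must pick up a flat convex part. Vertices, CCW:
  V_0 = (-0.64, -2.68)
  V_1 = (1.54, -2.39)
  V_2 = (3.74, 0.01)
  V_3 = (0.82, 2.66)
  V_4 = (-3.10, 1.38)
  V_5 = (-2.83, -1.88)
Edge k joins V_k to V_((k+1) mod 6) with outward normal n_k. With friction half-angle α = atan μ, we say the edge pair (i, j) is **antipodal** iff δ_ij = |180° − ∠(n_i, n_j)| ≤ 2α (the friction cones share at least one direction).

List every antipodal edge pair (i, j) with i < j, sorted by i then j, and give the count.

α = atan 0.15 = 8.53°;  2α = 17.06°
n_0 = (+0.1319, -0.9913)
n_1 = (+0.7372, -0.6757)
n_2 = (+0.6720, +0.7405)
n_3 = (-0.3104, +0.9506)
n_4 = (-0.9966, -0.0825)
n_5 = (-0.3431, -0.9393)
  (0,1): δ = 140.09°  ·
  (0,2): δ = 49.80°  ·
  (0,3): δ = 10.51°  ✓
  (0,4): δ = 87.16°  ·
  (0,5): δ = 152.36°  ·
  (1,2): δ = 89.71°  ·
  (1,3): δ = 29.41°  ·
  (1,4): δ = 47.24°  ·
  (1,5): δ = 112.44°  ·
  (2,3): δ = 119.69°  ·
  (2,4): δ = 43.04°  ·
  (2,5): δ = 22.16°  ·
  (3,4): δ = 103.35°  ·
  (3,5): δ = 38.15°  ·
  (4,5): δ = 114.80°  ·
antipodal pairs: 1

count = 1; pairs: (0,3)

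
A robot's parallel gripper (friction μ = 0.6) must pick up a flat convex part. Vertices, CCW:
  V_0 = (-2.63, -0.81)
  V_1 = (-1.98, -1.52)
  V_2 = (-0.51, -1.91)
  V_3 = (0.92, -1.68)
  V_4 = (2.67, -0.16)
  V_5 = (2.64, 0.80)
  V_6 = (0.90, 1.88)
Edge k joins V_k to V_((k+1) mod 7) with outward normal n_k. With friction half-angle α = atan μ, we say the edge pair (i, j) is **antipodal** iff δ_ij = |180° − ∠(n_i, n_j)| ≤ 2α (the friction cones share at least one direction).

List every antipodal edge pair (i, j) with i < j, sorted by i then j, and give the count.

α = atan 0.6 = 30.96°;  2α = 61.93°
n_0 = (-0.7376, -0.6753)
n_1 = (-0.2564, -0.9666)
n_2 = (+0.1588, -0.9873)
n_3 = (+0.6558, -0.7550)
n_4 = (+0.9995, +0.0312)
n_5 = (+0.5274, +0.8496)
n_6 = (-0.6061, +0.7954)
  (0,1): δ = 147.33°  ·
  (0,2): δ = 123.34°  ·
  (0,3): δ = 91.50°  ·
  (0,4): δ = 40.68°  ✓
  (0,5): δ = 15.70°  ✓
  (0,6): δ = 84.83°  ·
  (1,2): δ = 156.00°  ·
  (1,3): δ = 124.16°  ·
  (1,4): δ = 73.35°  ·
  (1,5): δ = 16.97°  ✓
  (1,6): δ = 52.17°  ✓
  (2,3): δ = 148.16°  ·
  (2,4): δ = 97.35°  ·
  (2,5): δ = 40.96°  ✓
  (2,6): δ = 28.17°  ✓
  (3,4): δ = 129.19°  ·
  (3,5): δ = 72.80°  ·
  (3,6): δ = 3.67°  ✓
  (4,5): δ = 123.62°  ·
  (4,6): δ = 54.48°  ✓
  (5,6): δ = 110.86°  ·
antipodal pairs: 8

count = 8; pairs: (0,4), (0,5), (1,5), (1,6), (2,5), (2,6), (3,6), (4,6)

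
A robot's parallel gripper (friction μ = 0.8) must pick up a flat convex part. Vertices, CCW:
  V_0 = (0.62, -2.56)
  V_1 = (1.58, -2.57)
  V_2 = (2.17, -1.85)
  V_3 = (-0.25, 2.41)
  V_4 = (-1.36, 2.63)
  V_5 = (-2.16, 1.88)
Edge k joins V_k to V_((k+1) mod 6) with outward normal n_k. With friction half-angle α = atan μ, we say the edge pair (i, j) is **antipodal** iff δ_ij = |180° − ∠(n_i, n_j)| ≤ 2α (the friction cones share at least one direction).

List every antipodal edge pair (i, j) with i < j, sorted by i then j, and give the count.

α = atan 0.8 = 38.66°;  2α = 77.32°
n_0 = (-0.0104, -0.9999)
n_1 = (+0.7735, -0.6338)
n_2 = (+0.8695, +0.4939)
n_3 = (+0.1944, +0.9809)
n_4 = (-0.6839, +0.7295)
n_5 = (-0.8476, -0.5307)
  (0,1): δ = 128.74°  ·
  (0,2): δ = 59.80°  ✓
  (0,3): δ = 10.61°  ✓
  (0,4): δ = 43.75°  ✓
  (0,5): δ = 122.65°  ·
  (1,2): δ = 111.07°  ·
  (1,3): δ = 61.88°  ✓
  (1,4): δ = 7.51°  ✓
  (1,5): δ = 71.38°  ✓
  (2,3): δ = 130.81°  ·
  (2,4): δ = 76.45°  ✓
  (2,5): δ = 2.45°  ✓
  (3,4): δ = 125.64°  ·
  (3,5): δ = 46.74°  ✓
  (4,5): δ = 101.10°  ·
antipodal pairs: 9

count = 9; pairs: (0,2), (0,3), (0,4), (1,3), (1,4), (1,5), (2,4), (2,5), (3,5)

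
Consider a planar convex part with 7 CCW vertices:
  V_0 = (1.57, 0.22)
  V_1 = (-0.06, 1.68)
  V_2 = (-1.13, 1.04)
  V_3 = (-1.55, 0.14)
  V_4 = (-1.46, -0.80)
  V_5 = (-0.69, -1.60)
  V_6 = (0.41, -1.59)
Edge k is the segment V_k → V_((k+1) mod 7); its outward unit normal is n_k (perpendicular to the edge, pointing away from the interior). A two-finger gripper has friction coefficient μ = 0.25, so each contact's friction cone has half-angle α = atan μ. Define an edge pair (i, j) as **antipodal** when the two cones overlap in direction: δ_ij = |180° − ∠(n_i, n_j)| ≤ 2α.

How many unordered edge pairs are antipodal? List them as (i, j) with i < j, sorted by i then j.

α = atan 0.25 = 14.04°;  2α = 28.07°
n_0 = (+0.6672, +0.7449)
n_1 = (-0.5133, +0.8582)
n_2 = (-0.9062, +0.4229)
n_3 = (-0.9954, -0.0953)
n_4 = (-0.7205, -0.6935)
n_5 = (+0.0091, -1.0000)
n_6 = (+0.8419, -0.5396)
  (0,1): δ = 107.26°  ·
  (0,2): δ = 73.17°  ·
  (0,3): δ = 42.68°  ·
  (0,4): δ = 4.24°  ✓
  (0,5): δ = 42.37°  ·
  (0,6): δ = 99.20°  ·
  (1,2): δ = 145.90°  ·
  (1,3): δ = 115.42°  ·
  (1,4): δ = 76.98°  ·
  (1,5): δ = 30.36°  ·
  (1,6): δ = 26.46°  ✓
  (2,3): δ = 149.51°  ·
  (2,4): δ = 111.08°  ·
  (2,5): δ = 64.46°  ·
  (2,6): δ = 7.64°  ✓
  (3,4): δ = 141.56°  ·
  (3,5): δ = 94.95°  ·
  (3,6): δ = 38.12°  ·
  (4,5): δ = 133.38°  ·
  (4,6): δ = 76.56°  ·
  (5,6): δ = 123.18°  ·
antipodal pairs: 3

count = 3; pairs: (0,4), (1,6), (2,6)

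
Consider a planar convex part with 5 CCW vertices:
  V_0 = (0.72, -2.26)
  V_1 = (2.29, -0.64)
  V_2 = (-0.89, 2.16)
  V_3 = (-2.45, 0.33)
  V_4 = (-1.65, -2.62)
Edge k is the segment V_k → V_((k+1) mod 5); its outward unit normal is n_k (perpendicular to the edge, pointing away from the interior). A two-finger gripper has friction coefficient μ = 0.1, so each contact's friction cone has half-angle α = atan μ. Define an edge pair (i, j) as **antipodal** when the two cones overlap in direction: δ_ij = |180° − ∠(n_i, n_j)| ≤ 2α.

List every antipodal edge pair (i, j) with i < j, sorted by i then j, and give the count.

α = atan 0.1 = 5.71°;  2α = 11.42°
n_0 = (+0.7181, -0.6959)
n_1 = (+0.6608, +0.7505)
n_2 = (-0.7610, +0.6487)
n_3 = (-0.9651, -0.2617)
n_4 = (+0.1502, -0.9887)
  (0,1): δ = 87.26°  ·
  (0,2): δ = 3.66°  ✓
  (0,3): δ = 59.27°  ·
  (0,4): δ = 142.74°  ·
  (1,2): δ = 89.08°  ·
  (1,3): δ = 33.46°  ·
  (1,4): δ = 50.00°  ·
  (2,3): δ = 124.38°  ·
  (2,4): δ = 40.92°  ·
  (3,4): δ = 96.54°  ·
antipodal pairs: 1

count = 1; pairs: (0,2)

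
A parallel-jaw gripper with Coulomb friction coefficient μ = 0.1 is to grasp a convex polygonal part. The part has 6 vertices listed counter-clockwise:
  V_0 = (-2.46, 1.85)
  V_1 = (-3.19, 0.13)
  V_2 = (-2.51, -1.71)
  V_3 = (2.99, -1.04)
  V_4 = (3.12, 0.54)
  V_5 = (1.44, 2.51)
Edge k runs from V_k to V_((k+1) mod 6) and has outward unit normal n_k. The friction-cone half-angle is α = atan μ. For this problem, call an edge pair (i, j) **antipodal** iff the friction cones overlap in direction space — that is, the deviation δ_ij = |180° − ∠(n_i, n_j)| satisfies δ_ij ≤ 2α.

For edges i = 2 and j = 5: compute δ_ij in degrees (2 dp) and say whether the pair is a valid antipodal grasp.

α = atan 0.1 = 5.71°;  2α = 11.42°
edge 2: e_2 = (+5.50, +0.67);  n_2 = (+0.1209, -0.9927)
edge 5: e_5 = (-3.90, -0.66);  n_5 = (-0.1669, +0.9860)
∠(n_2, n_5) = 177.34°
δ = |180° − 177.34°| = 2.66°
2.66° ≤ 2α = 11.42°  →  valid

δ = 2.66°, valid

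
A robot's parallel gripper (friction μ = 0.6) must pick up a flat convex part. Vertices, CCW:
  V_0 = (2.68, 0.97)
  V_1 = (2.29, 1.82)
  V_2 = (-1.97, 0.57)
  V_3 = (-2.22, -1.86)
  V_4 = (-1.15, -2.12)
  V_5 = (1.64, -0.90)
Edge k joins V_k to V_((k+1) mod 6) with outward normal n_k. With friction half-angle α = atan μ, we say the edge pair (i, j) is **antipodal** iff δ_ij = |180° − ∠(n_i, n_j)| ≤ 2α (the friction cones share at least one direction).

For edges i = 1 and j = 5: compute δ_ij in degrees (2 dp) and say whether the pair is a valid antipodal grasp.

α = atan 0.6 = 30.96°;  2α = 61.93°
edge 1: e_1 = (-4.26, -1.25);  n_1 = (-0.2816, +0.9595)
edge 5: e_5 = (+1.04, +1.87);  n_5 = (+0.8739, -0.4860)
∠(n_1, n_5) = 135.43°
δ = |180° − 135.43°| = 44.57°
44.57° ≤ 2α = 61.93°  →  valid

δ = 44.57°, valid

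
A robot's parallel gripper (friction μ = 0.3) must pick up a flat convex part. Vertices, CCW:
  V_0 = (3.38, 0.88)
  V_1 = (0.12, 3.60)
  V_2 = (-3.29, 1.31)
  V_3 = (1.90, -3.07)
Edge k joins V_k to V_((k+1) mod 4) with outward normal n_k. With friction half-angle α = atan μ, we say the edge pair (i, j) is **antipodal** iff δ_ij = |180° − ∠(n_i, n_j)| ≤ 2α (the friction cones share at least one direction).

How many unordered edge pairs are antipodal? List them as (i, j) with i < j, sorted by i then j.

count = 1; pairs: (0,2)

α = atan 0.3 = 16.70°;  2α = 33.40°
n_0 = (+0.6406, +0.7678)
n_1 = (-0.5575, +0.8302)
n_2 = (-0.6450, -0.7642)
n_3 = (+0.9364, -0.3509)
  (0,1): δ = 106.28°  ·
  (0,2): δ = 0.32°  ✓
  (0,3): δ = 109.30°  ·
  (1,2): δ = 74.05°  ·
  (1,3): δ = 35.58°  ·
  (2,3): δ = 70.38°  ·
antipodal pairs: 1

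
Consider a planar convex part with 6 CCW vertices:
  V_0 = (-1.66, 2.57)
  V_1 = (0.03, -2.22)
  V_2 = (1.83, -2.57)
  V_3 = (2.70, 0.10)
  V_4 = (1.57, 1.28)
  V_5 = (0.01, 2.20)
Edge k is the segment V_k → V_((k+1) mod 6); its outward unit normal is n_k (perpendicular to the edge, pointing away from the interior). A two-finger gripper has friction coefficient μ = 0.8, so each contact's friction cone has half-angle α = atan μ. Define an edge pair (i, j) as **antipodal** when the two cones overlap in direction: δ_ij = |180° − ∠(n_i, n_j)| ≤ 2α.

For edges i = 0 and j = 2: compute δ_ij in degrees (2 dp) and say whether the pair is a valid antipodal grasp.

α = atan 0.8 = 38.66°;  2α = 77.32°
edge 0: e_0 = (+1.69, -4.79);  n_0 = (-0.9430, -0.3327)
edge 2: e_2 = (+0.87, +2.67);  n_2 = (+0.9508, -0.3098)
∠(n_0, n_2) = 142.52°
δ = |180° − 142.52°| = 37.48°
37.48° ≤ 2α = 77.32°  →  valid

δ = 37.48°, valid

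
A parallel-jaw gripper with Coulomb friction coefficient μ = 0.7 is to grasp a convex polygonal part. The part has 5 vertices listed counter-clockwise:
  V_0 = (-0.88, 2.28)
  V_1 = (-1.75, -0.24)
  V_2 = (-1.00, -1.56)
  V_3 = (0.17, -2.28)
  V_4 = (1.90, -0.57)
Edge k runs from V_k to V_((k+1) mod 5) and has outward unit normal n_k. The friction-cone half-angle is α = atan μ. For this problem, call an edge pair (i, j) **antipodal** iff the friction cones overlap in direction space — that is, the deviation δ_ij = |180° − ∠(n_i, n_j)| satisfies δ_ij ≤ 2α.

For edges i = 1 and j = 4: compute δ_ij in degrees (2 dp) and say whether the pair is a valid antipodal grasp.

δ = 14.68°, valid

α = atan 0.7 = 34.99°;  2α = 69.98°
edge 1: e_1 = (+0.75, -1.32);  n_1 = (-0.8695, -0.4940)
edge 4: e_4 = (-2.78, +2.85);  n_4 = (+0.7158, +0.6983)
∠(n_1, n_4) = 165.32°
δ = |180° − 165.32°| = 14.68°
14.68° ≤ 2α = 69.98°  →  valid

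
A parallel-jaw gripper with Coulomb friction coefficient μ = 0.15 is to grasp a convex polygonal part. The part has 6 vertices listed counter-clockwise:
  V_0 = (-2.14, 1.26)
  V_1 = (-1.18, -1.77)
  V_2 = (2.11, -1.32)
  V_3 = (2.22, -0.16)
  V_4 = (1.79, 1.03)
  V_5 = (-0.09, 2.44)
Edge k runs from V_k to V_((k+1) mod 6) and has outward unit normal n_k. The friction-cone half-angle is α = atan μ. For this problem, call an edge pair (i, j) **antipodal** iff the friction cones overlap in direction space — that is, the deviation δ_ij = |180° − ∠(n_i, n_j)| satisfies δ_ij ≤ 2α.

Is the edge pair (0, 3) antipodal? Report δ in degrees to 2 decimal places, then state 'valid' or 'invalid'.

α = atan 0.15 = 8.53°;  2α = 17.06°
edge 0: e_0 = (+0.96, -3.03);  n_0 = (-0.9533, -0.3020)
edge 3: e_3 = (-0.43, +1.19);  n_3 = (+0.9405, +0.3398)
∠(n_0, n_3) = 177.71°
δ = |180° − 177.71°| = 2.29°
2.29° ≤ 2α = 17.06°  →  valid

δ = 2.29°, valid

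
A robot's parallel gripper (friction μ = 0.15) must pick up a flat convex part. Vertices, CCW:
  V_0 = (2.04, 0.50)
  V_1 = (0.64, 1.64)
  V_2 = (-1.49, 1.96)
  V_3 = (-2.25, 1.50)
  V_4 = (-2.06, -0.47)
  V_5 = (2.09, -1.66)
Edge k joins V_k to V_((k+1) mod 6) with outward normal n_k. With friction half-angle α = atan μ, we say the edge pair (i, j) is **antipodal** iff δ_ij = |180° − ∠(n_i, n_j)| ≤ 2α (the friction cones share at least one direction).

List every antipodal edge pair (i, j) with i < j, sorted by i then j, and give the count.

count = 2; pairs: (1,4), (3,5)

α = atan 0.15 = 8.53°;  2α = 17.06°
n_0 = (+0.6314, +0.7754)
n_1 = (+0.1486, +0.9889)
n_2 = (-0.5178, +0.8555)
n_3 = (-0.9954, -0.0960)
n_4 = (-0.2756, -0.9613)
n_5 = (+0.9997, +0.0231)
  (0,1): δ = 149.39°  ·
  (0,2): δ = 109.66°  ·
  (0,3): δ = 45.34°  ·
  (0,4): δ = 23.16°  ·
  (0,5): δ = 130.48°  ·
  (1,2): δ = 140.27°  ·
  (1,3): δ = 75.95°  ·
  (1,4): δ = 7.46°  ✓
  (1,5): δ = 99.87°  ·
  (2,3): δ = 115.68°  ·
  (2,4): δ = 47.19°  ·
  (2,5): δ = 60.14°  ·
  (3,4): δ = 111.51°  ·
  (3,5): δ = 4.18°  ✓
  (4,5): δ = 72.67°  ·
antipodal pairs: 2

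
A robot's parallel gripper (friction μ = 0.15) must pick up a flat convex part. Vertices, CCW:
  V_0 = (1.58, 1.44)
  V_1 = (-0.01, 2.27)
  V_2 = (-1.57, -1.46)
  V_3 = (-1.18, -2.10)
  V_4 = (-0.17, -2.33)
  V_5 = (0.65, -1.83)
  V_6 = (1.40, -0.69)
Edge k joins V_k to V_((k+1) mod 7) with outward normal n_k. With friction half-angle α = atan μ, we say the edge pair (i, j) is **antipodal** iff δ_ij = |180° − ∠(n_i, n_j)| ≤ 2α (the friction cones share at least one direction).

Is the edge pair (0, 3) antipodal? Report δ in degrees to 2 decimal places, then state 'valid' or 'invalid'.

δ = 14.74°, valid

α = atan 0.15 = 8.53°;  2α = 17.06°
edge 0: e_0 = (-1.59, +0.83);  n_0 = (+0.4628, +0.8865)
edge 3: e_3 = (+1.01, -0.23);  n_3 = (-0.2220, -0.9750)
∠(n_0, n_3) = 165.26°
δ = |180° − 165.26°| = 14.74°
14.74° ≤ 2α = 17.06°  →  valid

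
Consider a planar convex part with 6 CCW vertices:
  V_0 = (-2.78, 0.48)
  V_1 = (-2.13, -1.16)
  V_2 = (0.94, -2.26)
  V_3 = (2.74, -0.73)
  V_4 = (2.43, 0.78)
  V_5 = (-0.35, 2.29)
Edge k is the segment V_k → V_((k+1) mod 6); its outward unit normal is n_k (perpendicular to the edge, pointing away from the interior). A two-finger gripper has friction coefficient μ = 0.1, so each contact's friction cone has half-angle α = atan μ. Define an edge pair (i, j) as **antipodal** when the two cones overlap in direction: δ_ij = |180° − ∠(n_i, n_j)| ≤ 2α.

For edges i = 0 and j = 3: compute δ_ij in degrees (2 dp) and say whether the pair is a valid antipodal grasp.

α = atan 0.1 = 5.71°;  2α = 11.42°
edge 0: e_0 = (+0.65, -1.64);  n_0 = (-0.9296, -0.3685)
edge 3: e_3 = (-0.31, +1.51);  n_3 = (+0.9796, +0.2011)
∠(n_0, n_3) = 169.98°
δ = |180° − 169.98°| = 10.02°
10.02° ≤ 2α = 11.42°  →  valid

δ = 10.02°, valid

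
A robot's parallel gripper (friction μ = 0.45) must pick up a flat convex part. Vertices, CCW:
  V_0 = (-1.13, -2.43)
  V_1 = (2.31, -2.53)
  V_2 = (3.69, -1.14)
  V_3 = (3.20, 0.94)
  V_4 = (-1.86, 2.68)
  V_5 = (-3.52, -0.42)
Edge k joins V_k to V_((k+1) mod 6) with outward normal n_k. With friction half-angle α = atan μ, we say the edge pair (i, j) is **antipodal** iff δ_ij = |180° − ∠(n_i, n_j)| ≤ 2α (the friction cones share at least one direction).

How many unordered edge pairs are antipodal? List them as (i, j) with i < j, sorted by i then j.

count = 5; pairs: (0,3), (1,4), (2,4), (2,5), (3,5)

α = atan 0.45 = 24.23°;  2α = 48.46°
n_0 = (-0.0291, -0.9996)
n_1 = (+0.7097, -0.7045)
n_2 = (+0.9734, +0.2293)
n_3 = (+0.3252, +0.9457)
n_4 = (-0.8816, +0.4721)
n_5 = (-0.6436, -0.7653)
  (0,1): δ = 133.13°  ·
  (0,2): δ = 75.08°  ·
  (0,3): δ = 17.31°  ✓
  (0,4): δ = 63.50°  ·
  (0,5): δ = 141.60°  ·
  (1,2): δ = 121.95°  ·
  (1,3): δ = 64.18°  ·
  (1,4): δ = 16.62°  ✓
  (1,5): δ = 94.73°  ·
  (2,3): δ = 122.23°  ·
  (2,4): δ = 41.42°  ✓
  (2,5): δ = 36.68°  ✓
  (3,4): δ = 99.19°  ·
  (3,5): δ = 21.09°  ✓
  (4,5): δ = 101.90°  ·
antipodal pairs: 5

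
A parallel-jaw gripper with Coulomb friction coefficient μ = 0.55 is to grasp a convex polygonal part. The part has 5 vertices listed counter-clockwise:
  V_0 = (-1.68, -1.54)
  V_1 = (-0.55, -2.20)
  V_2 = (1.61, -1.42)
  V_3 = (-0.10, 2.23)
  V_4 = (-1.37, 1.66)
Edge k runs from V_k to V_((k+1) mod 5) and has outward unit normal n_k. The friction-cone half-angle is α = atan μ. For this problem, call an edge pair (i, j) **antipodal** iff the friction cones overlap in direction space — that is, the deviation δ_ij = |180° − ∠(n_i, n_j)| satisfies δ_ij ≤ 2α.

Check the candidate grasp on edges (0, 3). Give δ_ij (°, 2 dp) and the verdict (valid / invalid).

α = atan 0.55 = 28.81°;  2α = 57.62°
edge 0: e_0 = (+1.13, -0.66);  n_0 = (-0.5043, -0.8635)
edge 3: e_3 = (-1.27, -0.57);  n_3 = (-0.4095, +0.9123)
∠(n_0, n_3) = 125.54°
δ = |180° − 125.54°| = 54.46°
54.46° ≤ 2α = 57.62°  →  valid

δ = 54.46°, valid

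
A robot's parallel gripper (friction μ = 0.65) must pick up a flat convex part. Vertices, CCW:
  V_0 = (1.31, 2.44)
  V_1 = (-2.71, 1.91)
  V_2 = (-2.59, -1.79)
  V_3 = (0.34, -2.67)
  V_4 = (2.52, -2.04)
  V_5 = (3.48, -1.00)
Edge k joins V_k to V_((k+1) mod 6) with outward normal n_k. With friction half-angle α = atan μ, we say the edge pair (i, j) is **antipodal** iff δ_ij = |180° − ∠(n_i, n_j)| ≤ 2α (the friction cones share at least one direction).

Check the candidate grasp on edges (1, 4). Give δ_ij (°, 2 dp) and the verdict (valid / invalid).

δ = 44.57°, valid

α = atan 0.65 = 33.02°;  2α = 66.05°
edge 1: e_1 = (+0.12, -3.70);  n_1 = (-0.9995, -0.0324)
edge 4: e_4 = (+0.96, +1.04);  n_4 = (+0.7348, -0.6783)
∠(n_1, n_4) = 135.43°
δ = |180° − 135.43°| = 44.57°
44.57° ≤ 2α = 66.05°  →  valid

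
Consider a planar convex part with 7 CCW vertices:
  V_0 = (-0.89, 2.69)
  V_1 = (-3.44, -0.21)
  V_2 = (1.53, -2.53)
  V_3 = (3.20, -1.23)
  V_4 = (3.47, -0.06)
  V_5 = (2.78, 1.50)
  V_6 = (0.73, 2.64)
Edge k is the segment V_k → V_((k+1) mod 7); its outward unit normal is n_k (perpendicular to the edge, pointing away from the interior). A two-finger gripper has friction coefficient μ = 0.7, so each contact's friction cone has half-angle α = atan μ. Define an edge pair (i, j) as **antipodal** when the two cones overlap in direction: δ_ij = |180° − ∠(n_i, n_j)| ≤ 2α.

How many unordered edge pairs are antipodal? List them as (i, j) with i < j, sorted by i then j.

α = atan 0.7 = 34.99°;  2α = 69.98°
n_0 = (-0.7510, +0.6603)
n_1 = (-0.4230, -0.9061)
n_2 = (+0.6143, -0.7891)
n_3 = (+0.9744, -0.2249)
n_4 = (+0.9145, +0.4045)
n_5 = (+0.4860, +0.8740)
n_6 = (+0.0308, +0.9995)
  (0,1): δ = 73.70°  ·
  (0,2): δ = 10.78°  ✓
  (0,3): δ = 28.33°  ✓
  (0,4): δ = 65.19°  ✓
  (0,5): δ = 102.25°  ·
  (0,6): δ = 129.56°  ·
  (1,2): δ = 117.08°  ·
  (1,3): δ = 77.97°  ·
  (1,4): δ = 41.12°  ✓
  (1,5): δ = 4.06°  ✓
  (1,6): δ = 23.26°  ✓
  (2,3): δ = 140.89°  ·
  (2,4): δ = 104.04°  ·
  (2,5): δ = 66.98°  ✓
  (2,6): δ = 39.67°  ✓
  (3,4): δ = 143.15°  ·
  (3,5): δ = 106.08°  ·
  (3,6): δ = 78.77°  ·
  (4,5): δ = 142.94°  ·
  (4,6): δ = 115.63°  ·
  (5,6): δ = 152.69°  ·
antipodal pairs: 8

count = 8; pairs: (0,2), (0,3), (0,4), (1,4), (1,5), (1,6), (2,5), (2,6)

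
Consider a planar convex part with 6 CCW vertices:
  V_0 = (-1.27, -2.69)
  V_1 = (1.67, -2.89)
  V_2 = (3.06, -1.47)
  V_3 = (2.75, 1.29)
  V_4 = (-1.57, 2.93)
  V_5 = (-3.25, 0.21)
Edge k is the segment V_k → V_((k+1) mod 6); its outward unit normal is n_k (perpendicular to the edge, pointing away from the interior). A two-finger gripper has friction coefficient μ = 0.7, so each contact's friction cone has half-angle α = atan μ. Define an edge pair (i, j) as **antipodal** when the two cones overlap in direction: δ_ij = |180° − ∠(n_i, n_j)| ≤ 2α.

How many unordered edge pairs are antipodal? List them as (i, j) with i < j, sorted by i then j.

count = 7; pairs: (0,3), (0,4), (1,3), (1,4), (2,4), (2,5), (3,5)

α = atan 0.7 = 34.99°;  2α = 69.98°
n_0 = (-0.0679, -0.9977)
n_1 = (+0.7146, -0.6995)
n_2 = (+0.9938, +0.1116)
n_3 = (+0.3549, +0.9349)
n_4 = (-0.8508, +0.5255)
n_5 = (-0.8259, -0.5639)
  (0,1): δ = 130.50°  ·
  (0,2): δ = 79.70°  ·
  (0,3): δ = 16.90°  ✓
  (0,4): δ = 62.19°  ✓
  (0,5): δ = 128.22°  ·
  (1,2): δ = 129.20°  ·
  (1,3): δ = 66.40°  ✓
  (1,4): δ = 12.69°  ✓
  (1,5): δ = 78.71°  ·
  (2,3): δ = 117.20°  ·
  (2,4): δ = 38.11°  ✓
  (2,5): δ = 27.92°  ✓
  (3,4): δ = 100.91°  ·
  (3,5): δ = 34.89°  ✓
  (4,5): δ = 113.97°  ·
antipodal pairs: 7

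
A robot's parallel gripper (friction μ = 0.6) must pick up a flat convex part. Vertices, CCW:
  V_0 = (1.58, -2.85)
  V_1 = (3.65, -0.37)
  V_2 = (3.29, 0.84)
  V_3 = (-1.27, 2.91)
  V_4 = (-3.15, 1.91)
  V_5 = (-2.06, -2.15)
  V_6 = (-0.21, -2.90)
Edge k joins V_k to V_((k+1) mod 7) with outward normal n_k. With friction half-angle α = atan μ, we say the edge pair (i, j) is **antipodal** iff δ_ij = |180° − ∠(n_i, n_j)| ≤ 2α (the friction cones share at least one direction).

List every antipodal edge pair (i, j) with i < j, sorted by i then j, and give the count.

count = 9; pairs: (0,3), (0,4), (1,4), (1,5), (2,4), (2,5), (2,6), (3,5), (3,6)

α = atan 0.6 = 30.96°;  2α = 61.93°
n_0 = (+0.7677, -0.6408)
n_1 = (+0.9585, +0.2852)
n_2 = (+0.4134, +0.9106)
n_3 = (-0.4696, +0.8829)
n_4 = (-0.9658, -0.2593)
n_5 = (-0.3757, -0.9267)
n_6 = (+0.0279, -0.9996)
  (0,1): δ = 123.58°  ·
  (0,2): δ = 74.56°  ·
  (0,3): δ = 22.14°  ✓
  (0,4): δ = 54.88°  ✓
  (0,5): δ = 107.78°  ·
  (0,6): δ = 131.45°  ·
  (1,2): δ = 130.98°  ·
  (1,3): δ = 78.56°  ·
  (1,4): δ = 1.54°  ✓
  (1,5): δ = 51.36°  ✓
  (1,6): δ = 75.03°  ·
  (2,3): δ = 127.58°  ·
  (2,4): δ = 50.56°  ✓
  (2,5): δ = 2.35°  ✓
  (2,6): δ = 26.02°  ✓
  (3,4): δ = 102.98°  ·
  (3,5): δ = 50.08°  ✓
  (3,6): δ = 26.41°  ✓
  (4,5): δ = 127.10°  ·
  (4,6): δ = 103.43°  ·
  (5,6): δ = 156.33°  ·
antipodal pairs: 9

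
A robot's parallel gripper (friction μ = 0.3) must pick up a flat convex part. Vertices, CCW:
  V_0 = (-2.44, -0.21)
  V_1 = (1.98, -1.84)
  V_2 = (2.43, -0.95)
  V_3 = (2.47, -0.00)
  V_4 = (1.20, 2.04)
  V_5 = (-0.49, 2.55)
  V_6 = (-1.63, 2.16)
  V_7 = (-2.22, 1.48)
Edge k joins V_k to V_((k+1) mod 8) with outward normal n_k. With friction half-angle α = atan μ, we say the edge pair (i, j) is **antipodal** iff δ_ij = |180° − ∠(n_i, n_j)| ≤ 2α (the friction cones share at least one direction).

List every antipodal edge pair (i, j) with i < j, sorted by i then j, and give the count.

count = 4; pairs: (0,4), (1,6), (1,7), (2,7)

α = atan 0.3 = 16.70°;  2α = 33.40°
n_0 = (-0.3460, -0.9382)
n_1 = (+0.8924, -0.4512)
n_2 = (+0.9991, -0.0421)
n_3 = (+0.8489, +0.5285)
n_4 = (+0.2889, +0.9574)
n_5 = (-0.3237, +0.9462)
n_6 = (-0.7553, +0.6554)
n_7 = (-0.9916, +0.1291)
  (0,1): δ = 96.58°  ·
  (0,2): δ = 72.17°  ·
  (0,3): δ = 37.85°  ·
  (0,4): δ = 3.45°  ✓
  (0,5): δ = 39.13°  ·
  (0,6): δ = 69.30°  ·
  (0,7): δ = 102.83°  ·
  (1,2): δ = 155.59°  ·
  (1,3): δ = 121.27°  ·
  (1,4): δ = 79.97°  ·
  (1,5): δ = 44.29°  ·
  (1,6): δ = 14.12°  ✓
  (1,7): δ = 19.41°  ✓
  (2,3): δ = 145.68°  ·
  (2,4): δ = 104.38°  ·
  (2,5): δ = 68.70°  ·
  (2,6): δ = 38.54°  ·
  (2,7): δ = 5.01°  ✓
  (3,4): δ = 138.70°  ·
  (3,5): δ = 103.02°  ·
  (3,6): δ = 72.85°  ·
  (3,7): δ = 39.32°  ·
  (4,5): δ = 144.32°  ·
  (4,6): δ = 114.15°  ·
  (4,7): δ = 80.62°  ·
  (5,6): δ = 149.83°  ·
  (5,7): δ = 116.30°  ·
  (6,7): δ = 146.47°  ·
antipodal pairs: 4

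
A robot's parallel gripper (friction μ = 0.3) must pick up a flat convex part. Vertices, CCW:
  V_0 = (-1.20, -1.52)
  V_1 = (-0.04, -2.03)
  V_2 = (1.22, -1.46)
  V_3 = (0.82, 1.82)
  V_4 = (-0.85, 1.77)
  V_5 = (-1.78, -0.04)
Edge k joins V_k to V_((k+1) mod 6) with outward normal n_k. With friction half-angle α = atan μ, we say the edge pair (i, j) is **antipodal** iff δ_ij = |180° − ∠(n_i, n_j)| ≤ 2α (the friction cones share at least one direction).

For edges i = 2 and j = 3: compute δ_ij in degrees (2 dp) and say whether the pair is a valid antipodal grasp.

δ = 95.24°, invalid

α = atan 0.3 = 16.70°;  2α = 33.40°
edge 2: e_2 = (-0.40, +3.28);  n_2 = (+0.9926, +0.1211)
edge 3: e_3 = (-1.67, -0.05);  n_3 = (-0.0299, +0.9996)
∠(n_2, n_3) = 84.76°
δ = |180° − 84.76°| = 95.24°
95.24° > 2α = 33.40°  →  invalid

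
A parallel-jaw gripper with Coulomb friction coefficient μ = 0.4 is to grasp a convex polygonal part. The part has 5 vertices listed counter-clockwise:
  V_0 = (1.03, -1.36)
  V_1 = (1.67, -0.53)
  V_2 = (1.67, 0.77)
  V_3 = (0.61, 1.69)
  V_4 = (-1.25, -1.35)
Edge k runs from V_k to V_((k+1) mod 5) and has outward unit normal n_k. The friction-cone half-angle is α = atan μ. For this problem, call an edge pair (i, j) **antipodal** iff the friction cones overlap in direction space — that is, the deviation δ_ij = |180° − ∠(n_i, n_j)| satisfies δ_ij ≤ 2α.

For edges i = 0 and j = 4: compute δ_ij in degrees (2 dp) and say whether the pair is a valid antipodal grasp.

α = atan 0.4 = 21.80°;  2α = 43.60°
edge 0: e_0 = (+0.64, +0.83);  n_0 = (+0.7919, -0.6106)
edge 4: e_4 = (+2.28, -0.01);  n_4 = (-0.0044, -1.0000)
∠(n_0, n_4) = 52.62°
δ = |180° − 52.62°| = 127.38°
127.38° > 2α = 43.60°  →  invalid

δ = 127.38°, invalid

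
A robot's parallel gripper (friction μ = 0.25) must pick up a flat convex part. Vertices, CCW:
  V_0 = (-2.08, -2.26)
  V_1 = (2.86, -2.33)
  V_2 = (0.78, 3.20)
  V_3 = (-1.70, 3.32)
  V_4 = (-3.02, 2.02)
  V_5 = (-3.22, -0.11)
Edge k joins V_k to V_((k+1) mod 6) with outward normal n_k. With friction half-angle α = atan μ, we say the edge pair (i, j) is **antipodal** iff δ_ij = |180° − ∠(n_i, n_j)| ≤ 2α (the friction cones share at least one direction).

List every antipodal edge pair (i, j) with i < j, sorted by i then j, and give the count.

α = atan 0.25 = 14.04°;  2α = 28.07°
n_0 = (-0.0142, -0.9999)
n_1 = (+0.9360, +0.3521)
n_2 = (+0.0483, +0.9988)
n_3 = (-0.7017, +0.7125)
n_4 = (-0.9956, +0.0935)
n_5 = (-0.8835, -0.4685)
  (0,1): δ = 68.58°  ·
  (0,2): δ = 1.96°  ✓
  (0,3): δ = 45.37°  ·
  (0,4): δ = 85.45°  ·
  (0,5): δ = 118.75°  ·
  (1,2): δ = 113.38°  ·
  (1,3): δ = 66.05°  ·
  (1,4): δ = 25.98°  ✓
  (1,5): δ = 7.32°  ✓
  (2,3): δ = 132.67°  ·
  (2,4): δ = 92.59°  ·
  (2,5): δ = 59.30°  ·
  (3,4): δ = 139.93°  ·
  (3,5): δ = 106.63°  ·
  (4,5): δ = 146.70°  ·
antipodal pairs: 3

count = 3; pairs: (0,2), (1,4), (1,5)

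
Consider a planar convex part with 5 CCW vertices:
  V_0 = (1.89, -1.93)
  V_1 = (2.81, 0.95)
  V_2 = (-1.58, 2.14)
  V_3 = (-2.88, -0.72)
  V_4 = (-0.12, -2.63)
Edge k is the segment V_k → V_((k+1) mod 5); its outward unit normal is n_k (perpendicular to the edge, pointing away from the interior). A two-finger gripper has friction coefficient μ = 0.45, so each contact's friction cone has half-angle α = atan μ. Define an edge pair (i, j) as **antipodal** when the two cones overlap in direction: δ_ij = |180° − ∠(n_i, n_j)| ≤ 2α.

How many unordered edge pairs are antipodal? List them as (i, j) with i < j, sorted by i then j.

α = atan 0.45 = 24.23°;  2α = 48.46°
n_0 = (+0.9526, -0.3043)
n_1 = (+0.2616, +0.9652)
n_2 = (-0.9104, +0.4138)
n_3 = (-0.5691, -0.8223)
n_4 = (+0.3289, -0.9444)
  (0,1): δ = 87.45°  ·
  (0,2): δ = 6.73°  ✓
  (0,3): δ = 73.03°  ·
  (0,4): δ = 126.92°  ·
  (1,2): δ = 99.28°  ·
  (1,3): δ = 19.52°  ✓
  (1,4): δ = 34.37°  ✓
  (2,3): δ = 100.24°  ·
  (2,4): δ = 46.35°  ✓
  (3,4): δ = 126.11°  ·
antipodal pairs: 4

count = 4; pairs: (0,2), (1,3), (1,4), (2,4)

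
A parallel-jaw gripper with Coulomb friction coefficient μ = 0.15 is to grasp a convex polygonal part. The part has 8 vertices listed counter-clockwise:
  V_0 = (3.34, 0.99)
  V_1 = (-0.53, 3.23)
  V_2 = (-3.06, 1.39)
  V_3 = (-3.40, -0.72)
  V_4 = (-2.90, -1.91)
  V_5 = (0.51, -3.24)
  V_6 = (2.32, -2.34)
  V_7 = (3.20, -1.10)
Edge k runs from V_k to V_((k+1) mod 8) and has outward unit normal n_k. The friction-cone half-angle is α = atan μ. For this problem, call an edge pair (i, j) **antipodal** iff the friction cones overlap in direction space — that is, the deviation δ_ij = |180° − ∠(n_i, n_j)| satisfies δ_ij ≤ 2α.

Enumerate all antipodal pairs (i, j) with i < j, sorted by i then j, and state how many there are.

α = atan 0.15 = 8.53°;  2α = 17.06°
n_0 = (+0.5009, +0.8655)
n_1 = (-0.5882, +0.8087)
n_2 = (-0.9873, +0.1591)
n_3 = (-0.9219, -0.3874)
n_4 = (-0.3634, -0.9316)
n_5 = (+0.4452, -0.8954)
n_6 = (+0.8155, -0.5787)
n_7 = (+0.9978, -0.0668)
  (0,1): δ = 113.91°  ·
  (0,2): δ = 69.09°  ·
  (0,3): δ = 37.15°  ·
  (0,4): δ = 8.76°  ✓
  (0,5): δ = 56.50°  ·
  (0,6): δ = 84.70°  ·
  (0,7): δ = 116.23°  ·
  (1,2): δ = 135.18°  ·
  (1,3): δ = 103.24°  ·
  (1,4): δ = 57.33°  ·
  (1,5): δ = 9.59°  ✓
  (1,6): δ = 18.61°  ·
  (1,7): δ = 50.14°  ·
  (2,3): δ = 148.06°  ·
  (2,4): δ = 102.15°  ·
  (2,5): δ = 54.41°  ·
  (2,6): δ = 26.21°  ·
  (2,7): δ = 5.32°  ✓
  (3,4): δ = 134.10°  ·
  (3,5): δ = 86.35°  ·
  (3,6): δ = 58.15°  ·
  (3,7): δ = 26.62°  ·
  (4,5): δ = 132.25°  ·
  (4,6): δ = 104.06°  ·
  (4,7): δ = 72.53°  ·
  (5,6): δ = 151.80°  ·
  (5,7): δ = 120.27°  ·
  (6,7): δ = 148.47°  ·
antipodal pairs: 3

count = 3; pairs: (0,4), (1,5), (2,7)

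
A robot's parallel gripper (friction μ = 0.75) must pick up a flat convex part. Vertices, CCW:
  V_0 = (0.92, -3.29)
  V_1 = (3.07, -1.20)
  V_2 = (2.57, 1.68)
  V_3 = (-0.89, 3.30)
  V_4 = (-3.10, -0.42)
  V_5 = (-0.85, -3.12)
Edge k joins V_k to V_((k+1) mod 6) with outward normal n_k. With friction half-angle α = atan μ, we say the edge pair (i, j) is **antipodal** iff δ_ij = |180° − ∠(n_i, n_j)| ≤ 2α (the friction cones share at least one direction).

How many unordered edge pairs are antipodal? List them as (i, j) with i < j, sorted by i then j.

count = 7; pairs: (0,2), (0,3), (1,3), (1,4), (2,4), (2,5), (3,5)

α = atan 0.75 = 36.87°;  2α = 73.74°
n_0 = (+0.6970, -0.7170)
n_1 = (+0.9853, +0.1711)
n_2 = (+0.4240, +0.9056)
n_3 = (-0.8597, +0.5108)
n_4 = (-0.7682, -0.6402)
n_5 = (-0.0956, -0.9954)
  (0,1): δ = 124.34°  ·
  (0,2): δ = 69.28°  ✓
  (0,3): δ = 15.10°  ✓
  (0,4): δ = 85.62°  ·
  (0,5): δ = 130.32°  ·
  (1,2): δ = 124.94°  ·
  (1,3): δ = 40.56°  ✓
  (1,4): δ = 29.96°  ✓
  (1,5): δ = 74.66°  ·
  (2,3): δ = 95.62°  ·
  (2,4): δ = 25.11°  ✓
  (2,5): δ = 19.60°  ✓
  (3,4): δ = 109.48°  ·
  (3,5): δ = 64.77°  ✓
  (4,5): δ = 135.29°  ·
antipodal pairs: 7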